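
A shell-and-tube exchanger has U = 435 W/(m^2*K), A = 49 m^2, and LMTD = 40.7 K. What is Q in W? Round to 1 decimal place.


Q = U * A * LMTD
Q = 435 * 49 * 40.7
Q = 867520.5 W


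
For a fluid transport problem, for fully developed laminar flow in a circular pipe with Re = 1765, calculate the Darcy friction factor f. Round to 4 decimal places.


f = 64 / Re
f = 64 / 1765
f = 0.0363


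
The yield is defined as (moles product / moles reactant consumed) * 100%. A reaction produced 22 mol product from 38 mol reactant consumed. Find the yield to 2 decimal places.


Yield = (moles product / moles consumed) * 100%
Yield = (22 / 38) * 100
Yield = 0.5789 * 100
Yield = 57.89%


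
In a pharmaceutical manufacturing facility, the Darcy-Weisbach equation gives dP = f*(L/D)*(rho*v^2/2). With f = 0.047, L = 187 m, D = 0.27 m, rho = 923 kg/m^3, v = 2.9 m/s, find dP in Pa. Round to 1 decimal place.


dP = f * (L/D) * (rho*v^2/2)
dP = 0.047 * (187/0.27) * (923*2.9^2/2)
L/D = 692.59259259
rho*v^2/2 = 923*8.41/2 = 3881.215
dP = 0.047 * 692.59259259 * 3881.215
dP = 126340.7 Pa


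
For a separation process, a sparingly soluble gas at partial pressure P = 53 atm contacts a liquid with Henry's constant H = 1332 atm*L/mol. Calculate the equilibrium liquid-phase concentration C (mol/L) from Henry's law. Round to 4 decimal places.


C = P / H
C = 53 / 1332
C = 0.0398 mol/L


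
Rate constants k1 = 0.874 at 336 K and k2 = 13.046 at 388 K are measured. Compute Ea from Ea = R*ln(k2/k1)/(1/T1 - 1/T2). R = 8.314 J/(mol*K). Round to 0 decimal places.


Ea = R * ln(k2/k1) / (1/T1 - 1/T2)
ln(k2/k1) = ln(13.046/0.874) = 2.7031565
1/T1 - 1/T2 = 1/336 - 1/388 = 0.000398870889
Ea = 8.314 * 2.7031565 / 0.000398870889
Ea = 56344 J/mol


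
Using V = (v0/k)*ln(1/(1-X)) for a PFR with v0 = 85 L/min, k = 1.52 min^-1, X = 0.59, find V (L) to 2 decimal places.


V = (v0/k) * ln(1/(1-X))
V = (85/1.52) * ln(1/(1-0.59))
V = 55.921053 * ln(2.439024)
V = 55.921053 * 0.891598
V = 49.86 L


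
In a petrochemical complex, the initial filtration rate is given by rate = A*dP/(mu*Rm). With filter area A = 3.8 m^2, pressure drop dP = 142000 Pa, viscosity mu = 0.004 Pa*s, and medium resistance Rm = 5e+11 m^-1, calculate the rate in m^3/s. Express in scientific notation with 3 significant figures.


rate = A * dP / (mu * Rm)
rate = 3.8 * 142000 / (0.004 * 5e+11)
rate = 539600.0 / 2.000e+09
rate = 2.70e-04 m^3/s


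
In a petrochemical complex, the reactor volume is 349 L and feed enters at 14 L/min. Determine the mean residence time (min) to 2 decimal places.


tau = V / v0
tau = 349 / 14
tau = 24.93 min


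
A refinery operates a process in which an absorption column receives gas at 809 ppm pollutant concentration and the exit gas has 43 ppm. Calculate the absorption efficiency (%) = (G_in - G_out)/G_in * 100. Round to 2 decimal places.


Efficiency = (G_in - G_out) / G_in * 100%
Efficiency = (809 - 43) / 809 * 100
Efficiency = 766 / 809 * 100
Efficiency = 94.68%


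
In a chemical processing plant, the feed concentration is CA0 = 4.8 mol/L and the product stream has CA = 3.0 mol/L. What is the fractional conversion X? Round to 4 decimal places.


X = (CA0 - CA) / CA0
X = (4.8 - 3.0) / 4.8
X = 1.8 / 4.8
X = 0.3750


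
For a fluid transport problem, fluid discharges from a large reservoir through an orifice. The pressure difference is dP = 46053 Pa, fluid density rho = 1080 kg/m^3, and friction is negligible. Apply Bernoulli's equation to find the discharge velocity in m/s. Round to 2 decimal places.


v = sqrt(2*dP/rho)
v = sqrt(2*46053/1080)
v = sqrt(85.283333)
v = 9.23 m/s


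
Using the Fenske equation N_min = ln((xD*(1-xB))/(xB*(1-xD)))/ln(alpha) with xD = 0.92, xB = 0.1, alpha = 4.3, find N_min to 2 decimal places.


N_min = ln((xD*(1-xB))/(xB*(1-xD))) / ln(alpha)
Numerator inside ln: 0.828 / 0.008 = 103.5
ln(103.5) = 4.639572
ln(alpha) = ln(4.3) = 1.458615
N_min = 4.639572 / 1.458615 = 3.18


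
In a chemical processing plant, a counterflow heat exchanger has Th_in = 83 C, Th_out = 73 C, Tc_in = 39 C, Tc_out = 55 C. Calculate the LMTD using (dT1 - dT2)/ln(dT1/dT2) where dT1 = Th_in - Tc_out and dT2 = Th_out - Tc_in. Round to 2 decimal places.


dT1 = Th_in - Tc_out = 83 - 55 = 28
dT2 = Th_out - Tc_in = 73 - 39 = 34
LMTD = (dT1 - dT2) / ln(dT1/dT2)
LMTD = (28 - 34) / ln(28/34)
LMTD = 30.90 K


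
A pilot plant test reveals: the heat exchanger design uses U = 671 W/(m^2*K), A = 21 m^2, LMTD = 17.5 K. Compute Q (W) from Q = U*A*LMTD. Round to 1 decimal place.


Q = U * A * LMTD
Q = 671 * 21 * 17.5
Q = 246592.5 W


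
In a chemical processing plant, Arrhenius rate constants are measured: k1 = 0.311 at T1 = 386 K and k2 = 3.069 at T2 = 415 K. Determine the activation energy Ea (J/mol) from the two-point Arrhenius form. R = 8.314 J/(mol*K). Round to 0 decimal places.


Ea = R * ln(k2/k1) / (1/T1 - 1/T2)
ln(k2/k1) = ln(3.069/0.311) = 2.2893141
1/T1 - 1/T2 = 1/386 - 1/415 = 0.000181035021
Ea = 8.314 * 2.2893141 / 0.000181035021
Ea = 105136 J/mol


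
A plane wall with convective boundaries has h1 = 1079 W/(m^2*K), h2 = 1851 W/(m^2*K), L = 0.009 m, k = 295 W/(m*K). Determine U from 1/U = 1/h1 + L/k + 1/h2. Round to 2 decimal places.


1/U = 1/h1 + L/k + 1/h2
1/U = 1/1079 + 0.009/295 + 1/1851
1/U = 0.0009267841 + 3.05085e-05 + 0.0005402485
1/U = 0.0014975411
U = 667.76 W/(m^2*K)


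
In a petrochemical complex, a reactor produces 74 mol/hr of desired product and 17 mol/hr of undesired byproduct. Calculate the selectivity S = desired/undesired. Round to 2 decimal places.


S = desired product rate / undesired product rate
S = 74 / 17
S = 4.35


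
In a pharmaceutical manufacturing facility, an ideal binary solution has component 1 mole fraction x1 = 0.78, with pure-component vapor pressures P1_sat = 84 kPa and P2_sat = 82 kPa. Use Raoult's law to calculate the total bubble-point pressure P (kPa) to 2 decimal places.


P = x1*P1_sat + x2*P2_sat
x2 = 1 - x1 = 1 - 0.78 = 0.22
P = 0.78*84 + 0.22*82
P = 65.52 + 18.04
P = 83.56 kPa


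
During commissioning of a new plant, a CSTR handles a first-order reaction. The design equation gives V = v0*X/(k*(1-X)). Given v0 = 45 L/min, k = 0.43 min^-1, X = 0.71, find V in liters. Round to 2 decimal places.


V = v0 * X / (k * (1 - X))
V = 45 * 0.71 / (0.43 * (1 - 0.71))
V = 31.95 / (0.43 * 0.29)
V = 31.95 / 0.1247
V = 256.21 L


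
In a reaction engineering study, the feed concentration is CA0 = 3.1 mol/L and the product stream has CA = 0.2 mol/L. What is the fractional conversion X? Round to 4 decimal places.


X = (CA0 - CA) / CA0
X = (3.1 - 0.2) / 3.1
X = 2.9 / 3.1
X = 0.9355


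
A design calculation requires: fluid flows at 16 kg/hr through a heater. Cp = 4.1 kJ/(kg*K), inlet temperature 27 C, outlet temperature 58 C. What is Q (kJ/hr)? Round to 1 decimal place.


Q = m_dot * Cp * (T2 - T1)
Q = 16 * 4.1 * (58 - 27)
Q = 16 * 4.1 * 31
Q = 2033.6 kJ/hr


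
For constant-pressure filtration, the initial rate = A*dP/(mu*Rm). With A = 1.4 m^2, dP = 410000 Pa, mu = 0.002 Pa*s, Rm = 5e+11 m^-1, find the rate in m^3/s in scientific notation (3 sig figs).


rate = A * dP / (mu * Rm)
rate = 1.4 * 410000 / (0.002 * 5e+11)
rate = 574000.0 / 1.000e+09
rate = 5.74e-04 m^3/s


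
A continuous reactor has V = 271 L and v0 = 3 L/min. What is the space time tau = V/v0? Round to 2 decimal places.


tau = V / v0
tau = 271 / 3
tau = 90.33 min


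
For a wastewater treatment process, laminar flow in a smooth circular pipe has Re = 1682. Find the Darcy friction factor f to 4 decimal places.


f = 64 / Re
f = 64 / 1682
f = 0.0380


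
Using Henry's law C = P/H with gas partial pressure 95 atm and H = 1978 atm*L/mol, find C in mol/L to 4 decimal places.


C = P / H
C = 95 / 1978
C = 0.0480 mol/L


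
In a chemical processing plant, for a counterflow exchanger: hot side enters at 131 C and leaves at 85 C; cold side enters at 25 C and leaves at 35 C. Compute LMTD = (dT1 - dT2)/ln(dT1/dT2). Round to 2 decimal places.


dT1 = Th_in - Tc_out = 131 - 35 = 96
dT2 = Th_out - Tc_in = 85 - 25 = 60
LMTD = (dT1 - dT2) / ln(dT1/dT2)
LMTD = (96 - 60) / ln(96/60)
LMTD = 76.60 K


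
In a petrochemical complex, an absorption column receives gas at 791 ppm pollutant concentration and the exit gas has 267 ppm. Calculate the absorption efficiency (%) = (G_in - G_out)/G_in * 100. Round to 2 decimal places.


Efficiency = (G_in - G_out) / G_in * 100%
Efficiency = (791 - 267) / 791 * 100
Efficiency = 524 / 791 * 100
Efficiency = 66.25%


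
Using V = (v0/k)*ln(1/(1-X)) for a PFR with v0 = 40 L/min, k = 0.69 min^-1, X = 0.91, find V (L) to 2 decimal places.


V = (v0/k) * ln(1/(1-X))
V = (40/0.69) * ln(1/(1-0.91))
V = 57.971014 * ln(11.111111)
V = 57.971014 * 2.407946
V = 139.59 L


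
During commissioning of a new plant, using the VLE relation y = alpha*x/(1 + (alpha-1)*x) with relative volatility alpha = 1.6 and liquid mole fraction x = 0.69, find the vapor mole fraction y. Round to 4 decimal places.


y = alpha*x / (1 + (alpha-1)*x)
y = 1.6*0.69 / (1 + (1.6-1)*0.69)
y = 1.104 / (1 + 0.414)
y = 1.104 / 1.414
y = 0.7808


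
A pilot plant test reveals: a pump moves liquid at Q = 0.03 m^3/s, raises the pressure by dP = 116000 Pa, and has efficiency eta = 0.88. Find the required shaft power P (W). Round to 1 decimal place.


P = Q * dP / eta
P = 0.03 * 116000 / 0.88
P = 3480.0 / 0.88
P = 3954.5 W


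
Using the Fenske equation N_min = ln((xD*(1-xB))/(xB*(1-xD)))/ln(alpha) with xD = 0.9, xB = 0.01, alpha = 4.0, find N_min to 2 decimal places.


N_min = ln((xD*(1-xB))/(xB*(1-xD))) / ln(alpha)
Numerator inside ln: 0.891 / 0.001 = 891.0
ln(891.0) = 6.792344
ln(alpha) = ln(4.0) = 1.386294
N_min = 6.792344 / 1.386294 = 4.90


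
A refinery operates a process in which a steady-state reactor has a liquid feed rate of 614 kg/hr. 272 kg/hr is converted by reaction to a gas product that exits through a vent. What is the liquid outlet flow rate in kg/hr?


Steady-state mass balance on the main outlet: F_out = F_in - F_removed
F_out = 614 - 272
F_out = 342 kg/hr


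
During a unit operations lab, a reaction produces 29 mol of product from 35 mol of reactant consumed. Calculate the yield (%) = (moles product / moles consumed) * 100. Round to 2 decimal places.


Yield = (moles product / moles consumed) * 100%
Yield = (29 / 35) * 100
Yield = 0.8286 * 100
Yield = 82.86%


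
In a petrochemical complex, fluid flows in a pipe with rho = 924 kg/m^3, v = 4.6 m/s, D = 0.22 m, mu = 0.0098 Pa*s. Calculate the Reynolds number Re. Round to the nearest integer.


Re = rho * v * D / mu
Re = 924 * 4.6 * 0.22 / 0.0098
Re = 935.088 / 0.0098
Re = 95417


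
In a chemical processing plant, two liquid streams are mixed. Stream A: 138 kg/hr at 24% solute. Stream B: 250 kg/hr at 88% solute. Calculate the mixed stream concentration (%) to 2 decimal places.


Mass balance on solute: F1*x1 + F2*x2 = F3*x3
F3 = F1 + F2 = 138 + 250 = 388 kg/hr
x3 = (F1*x1 + F2*x2)/F3
x3 = (138*0.24 + 250*0.88) / 388
x3 = 65.24%


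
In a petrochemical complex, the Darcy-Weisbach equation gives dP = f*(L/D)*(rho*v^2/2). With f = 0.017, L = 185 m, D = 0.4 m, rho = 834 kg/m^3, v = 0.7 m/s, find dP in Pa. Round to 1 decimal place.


dP = f * (L/D) * (rho*v^2/2)
dP = 0.017 * (185/0.4) * (834*0.7^2/2)
L/D = 462.5
rho*v^2/2 = 834*0.49/2 = 204.33
dP = 0.017 * 462.5 * 204.33
dP = 1606.5 Pa


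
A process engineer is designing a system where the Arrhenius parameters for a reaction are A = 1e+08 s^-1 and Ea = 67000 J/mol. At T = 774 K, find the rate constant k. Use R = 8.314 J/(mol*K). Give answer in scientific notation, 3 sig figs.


k = A * exp(-Ea/(R*T))
k = 1e+08 * exp(-67000 / (8.314 * 774))
k = 1e+08 * exp(-10.411752)
k = 3.01e+03


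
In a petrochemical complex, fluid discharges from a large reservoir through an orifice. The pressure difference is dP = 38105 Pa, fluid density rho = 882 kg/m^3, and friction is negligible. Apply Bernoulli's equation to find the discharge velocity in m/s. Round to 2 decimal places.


v = sqrt(2*dP/rho)
v = sqrt(2*38105/882)
v = sqrt(86.405896)
v = 9.30 m/s


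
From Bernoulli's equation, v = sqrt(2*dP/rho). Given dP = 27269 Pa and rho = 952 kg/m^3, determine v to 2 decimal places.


v = sqrt(2*dP/rho)
v = sqrt(2*27269/952)
v = sqrt(57.287815)
v = 7.57 m/s


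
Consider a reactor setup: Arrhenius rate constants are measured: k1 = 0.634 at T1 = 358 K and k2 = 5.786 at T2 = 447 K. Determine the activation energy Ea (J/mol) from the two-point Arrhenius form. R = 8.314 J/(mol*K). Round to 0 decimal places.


Ea = R * ln(k2/k1) / (1/T1 - 1/T2)
ln(k2/k1) = ln(5.786/0.634) = 2.2111475
1/T1 - 1/T2 = 1/358 - 1/447 = 0.000556159624
Ea = 8.314 * 2.2111475 / 0.000556159624
Ea = 33054 J/mol


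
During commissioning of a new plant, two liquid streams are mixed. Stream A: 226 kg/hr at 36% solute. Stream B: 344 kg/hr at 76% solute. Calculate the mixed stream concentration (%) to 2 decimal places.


Mass balance on solute: F1*x1 + F2*x2 = F3*x3
F3 = F1 + F2 = 226 + 344 = 570 kg/hr
x3 = (F1*x1 + F2*x2)/F3
x3 = (226*0.36 + 344*0.76) / 570
x3 = 60.14%


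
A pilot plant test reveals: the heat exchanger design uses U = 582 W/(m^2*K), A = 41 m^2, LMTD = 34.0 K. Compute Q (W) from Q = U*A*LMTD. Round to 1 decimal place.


Q = U * A * LMTD
Q = 582 * 41 * 34.0
Q = 811308.0 W


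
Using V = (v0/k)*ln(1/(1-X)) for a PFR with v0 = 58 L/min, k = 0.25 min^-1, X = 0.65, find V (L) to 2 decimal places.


V = (v0/k) * ln(1/(1-X))
V = (58/0.25) * ln(1/(1-0.65))
V = 232.0 * ln(2.857143)
V = 232.0 * 1.049822
V = 243.56 L


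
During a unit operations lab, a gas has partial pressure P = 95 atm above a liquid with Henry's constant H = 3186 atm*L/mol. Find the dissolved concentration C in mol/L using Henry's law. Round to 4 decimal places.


C = P / H
C = 95 / 3186
C = 0.0298 mol/L


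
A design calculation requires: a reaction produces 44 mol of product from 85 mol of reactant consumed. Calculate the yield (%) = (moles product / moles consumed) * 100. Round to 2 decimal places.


Yield = (moles product / moles consumed) * 100%
Yield = (44 / 85) * 100
Yield = 0.5176 * 100
Yield = 51.76%


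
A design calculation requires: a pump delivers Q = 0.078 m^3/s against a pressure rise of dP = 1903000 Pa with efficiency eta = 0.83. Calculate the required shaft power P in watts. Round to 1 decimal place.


P = Q * dP / eta
P = 0.078 * 1903000 / 0.83
P = 148434.0 / 0.83
P = 178836.1 W


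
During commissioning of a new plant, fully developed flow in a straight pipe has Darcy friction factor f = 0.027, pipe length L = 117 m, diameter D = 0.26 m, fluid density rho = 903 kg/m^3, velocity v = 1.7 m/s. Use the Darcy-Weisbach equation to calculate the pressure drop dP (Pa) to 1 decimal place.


dP = f * (L/D) * (rho*v^2/2)
dP = 0.027 * (117/0.26) * (903*1.7^2/2)
L/D = 450.0
rho*v^2/2 = 903*2.89/2 = 1304.835
dP = 0.027 * 450.0 * 1304.835
dP = 15853.7 Pa


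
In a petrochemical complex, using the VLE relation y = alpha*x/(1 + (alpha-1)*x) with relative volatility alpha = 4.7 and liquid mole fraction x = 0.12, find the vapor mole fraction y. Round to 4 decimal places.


y = alpha*x / (1 + (alpha-1)*x)
y = 4.7*0.12 / (1 + (4.7-1)*0.12)
y = 0.564 / (1 + 0.444)
y = 0.564 / 1.444
y = 0.3906


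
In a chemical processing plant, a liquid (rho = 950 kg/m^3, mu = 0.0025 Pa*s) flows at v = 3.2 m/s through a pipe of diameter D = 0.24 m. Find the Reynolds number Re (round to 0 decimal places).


Re = rho * v * D / mu
Re = 950 * 3.2 * 0.24 / 0.0025
Re = 729.6 / 0.0025
Re = 291840


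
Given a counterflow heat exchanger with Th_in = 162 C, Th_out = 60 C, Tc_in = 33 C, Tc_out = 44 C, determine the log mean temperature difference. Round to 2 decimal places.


dT1 = Th_in - Tc_out = 162 - 44 = 118
dT2 = Th_out - Tc_in = 60 - 33 = 27
LMTD = (dT1 - dT2) / ln(dT1/dT2)
LMTD = (118 - 27) / ln(118/27)
LMTD = 61.70 K


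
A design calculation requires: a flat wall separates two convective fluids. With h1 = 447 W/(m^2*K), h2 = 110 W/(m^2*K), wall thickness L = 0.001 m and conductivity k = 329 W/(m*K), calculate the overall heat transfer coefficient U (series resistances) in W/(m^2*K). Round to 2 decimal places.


1/U = 1/h1 + L/k + 1/h2
1/U = 1/447 + 0.001/329 + 1/110
1/U = 0.0022371365 + 3.0395e-06 + 0.0090909091
1/U = 0.0113310851
U = 88.25 W/(m^2*K)


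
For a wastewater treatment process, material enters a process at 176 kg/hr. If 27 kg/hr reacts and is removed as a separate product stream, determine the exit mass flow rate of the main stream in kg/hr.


Steady-state mass balance on the main outlet: F_out = F_in - F_removed
F_out = 176 - 27
F_out = 149 kg/hr


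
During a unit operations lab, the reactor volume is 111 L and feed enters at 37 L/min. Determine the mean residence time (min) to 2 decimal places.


tau = V / v0
tau = 111 / 37
tau = 3.00 min


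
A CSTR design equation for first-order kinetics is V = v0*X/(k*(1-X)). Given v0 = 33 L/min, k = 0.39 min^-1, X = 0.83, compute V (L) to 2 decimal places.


V = v0 * X / (k * (1 - X))
V = 33 * 0.83 / (0.39 * (1 - 0.83))
V = 27.39 / (0.39 * 0.17)
V = 27.39 / 0.0663
V = 413.12 L


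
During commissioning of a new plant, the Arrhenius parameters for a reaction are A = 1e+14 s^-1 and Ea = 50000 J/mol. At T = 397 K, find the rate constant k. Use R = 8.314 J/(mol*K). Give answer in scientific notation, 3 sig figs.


k = A * exp(-Ea/(R*T))
k = 1e+14 * exp(-50000 / (8.314 * 397))
k = 1e+14 * exp(-15.148495)
k = 2.64e+07


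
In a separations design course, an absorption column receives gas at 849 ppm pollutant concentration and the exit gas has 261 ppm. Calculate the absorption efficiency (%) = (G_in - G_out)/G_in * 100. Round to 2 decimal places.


Efficiency = (G_in - G_out) / G_in * 100%
Efficiency = (849 - 261) / 849 * 100
Efficiency = 588 / 849 * 100
Efficiency = 69.26%


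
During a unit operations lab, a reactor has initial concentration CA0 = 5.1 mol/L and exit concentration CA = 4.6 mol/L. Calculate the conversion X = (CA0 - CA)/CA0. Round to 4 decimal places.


X = (CA0 - CA) / CA0
X = (5.1 - 4.6) / 5.1
X = 0.5 / 5.1
X = 0.0980


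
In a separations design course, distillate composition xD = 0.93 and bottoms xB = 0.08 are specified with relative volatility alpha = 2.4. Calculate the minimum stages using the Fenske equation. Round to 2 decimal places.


N_min = ln((xD*(1-xB))/(xB*(1-xD))) / ln(alpha)
Numerator inside ln: 0.8556 / 0.0056 = 152.785714
ln(152.785714) = 5.029036
ln(alpha) = ln(2.4) = 0.875469
N_min = 5.029036 / 0.875469 = 5.74


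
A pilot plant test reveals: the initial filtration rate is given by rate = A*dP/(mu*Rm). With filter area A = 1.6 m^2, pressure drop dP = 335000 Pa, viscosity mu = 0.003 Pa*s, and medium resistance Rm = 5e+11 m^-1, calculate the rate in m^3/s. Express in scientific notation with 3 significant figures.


rate = A * dP / (mu * Rm)
rate = 1.6 * 335000 / (0.003 * 5e+11)
rate = 536000.0 / 1.500e+09
rate = 3.57e-04 m^3/s


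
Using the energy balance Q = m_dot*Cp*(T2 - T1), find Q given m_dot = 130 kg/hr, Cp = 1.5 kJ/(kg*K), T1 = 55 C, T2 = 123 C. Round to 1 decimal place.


Q = m_dot * Cp * (T2 - T1)
Q = 130 * 1.5 * (123 - 55)
Q = 130 * 1.5 * 68
Q = 13260.0 kJ/hr


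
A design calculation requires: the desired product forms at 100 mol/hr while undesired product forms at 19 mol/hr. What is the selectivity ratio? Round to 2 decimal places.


S = desired product rate / undesired product rate
S = 100 / 19
S = 5.26


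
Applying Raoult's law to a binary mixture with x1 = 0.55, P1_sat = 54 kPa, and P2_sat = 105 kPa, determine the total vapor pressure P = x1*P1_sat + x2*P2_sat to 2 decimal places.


P = x1*P1_sat + x2*P2_sat
x2 = 1 - x1 = 1 - 0.55 = 0.45
P = 0.55*54 + 0.45*105
P = 29.7 + 47.25
P = 76.95 kPa


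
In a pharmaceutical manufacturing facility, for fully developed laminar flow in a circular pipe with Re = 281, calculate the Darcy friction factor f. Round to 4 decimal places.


f = 64 / Re
f = 64 / 281
f = 0.2278


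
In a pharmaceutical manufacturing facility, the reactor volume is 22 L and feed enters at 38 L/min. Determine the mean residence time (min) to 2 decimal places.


tau = V / v0
tau = 22 / 38
tau = 0.58 min


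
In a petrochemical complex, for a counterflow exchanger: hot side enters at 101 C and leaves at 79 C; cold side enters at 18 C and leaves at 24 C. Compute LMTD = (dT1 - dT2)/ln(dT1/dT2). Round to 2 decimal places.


dT1 = Th_in - Tc_out = 101 - 24 = 77
dT2 = Th_out - Tc_in = 79 - 18 = 61
LMTD = (dT1 - dT2) / ln(dT1/dT2)
LMTD = (77 - 61) / ln(77/61)
LMTD = 68.69 K


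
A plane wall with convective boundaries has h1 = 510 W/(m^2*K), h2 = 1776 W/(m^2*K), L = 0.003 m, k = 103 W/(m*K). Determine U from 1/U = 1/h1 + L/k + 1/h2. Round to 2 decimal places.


1/U = 1/h1 + L/k + 1/h2
1/U = 1/510 + 0.003/103 + 1/1776
1/U = 0.0019607843 + 2.91262e-05 + 0.0005630631
1/U = 0.0025529736
U = 391.70 W/(m^2*K)


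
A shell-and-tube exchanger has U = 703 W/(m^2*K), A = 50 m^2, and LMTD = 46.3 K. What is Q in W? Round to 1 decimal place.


Q = U * A * LMTD
Q = 703 * 50 * 46.3
Q = 1627445.0 W


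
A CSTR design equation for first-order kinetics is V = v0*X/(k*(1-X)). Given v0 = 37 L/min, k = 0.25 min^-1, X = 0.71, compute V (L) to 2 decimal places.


V = v0 * X / (k * (1 - X))
V = 37 * 0.71 / (0.25 * (1 - 0.71))
V = 26.27 / (0.25 * 0.29)
V = 26.27 / 0.0725
V = 362.34 L


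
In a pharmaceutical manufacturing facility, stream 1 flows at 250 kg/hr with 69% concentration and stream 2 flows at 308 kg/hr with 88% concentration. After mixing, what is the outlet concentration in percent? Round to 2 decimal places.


Mass balance on solute: F1*x1 + F2*x2 = F3*x3
F3 = F1 + F2 = 250 + 308 = 558 kg/hr
x3 = (F1*x1 + F2*x2)/F3
x3 = (250*0.69 + 308*0.88) / 558
x3 = 79.49%


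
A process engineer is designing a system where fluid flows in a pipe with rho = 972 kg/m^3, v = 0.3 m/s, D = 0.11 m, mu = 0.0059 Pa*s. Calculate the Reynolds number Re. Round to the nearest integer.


Re = rho * v * D / mu
Re = 972 * 0.3 * 0.11 / 0.0059
Re = 32.076 / 0.0059
Re = 5437


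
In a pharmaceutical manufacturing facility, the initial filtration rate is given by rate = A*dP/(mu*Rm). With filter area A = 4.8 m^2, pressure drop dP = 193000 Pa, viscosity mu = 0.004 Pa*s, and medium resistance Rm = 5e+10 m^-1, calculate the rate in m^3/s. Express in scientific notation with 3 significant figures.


rate = A * dP / (mu * Rm)
rate = 4.8 * 193000 / (0.004 * 5e+10)
rate = 926400.0 / 2.000e+08
rate = 4.63e-03 m^3/s


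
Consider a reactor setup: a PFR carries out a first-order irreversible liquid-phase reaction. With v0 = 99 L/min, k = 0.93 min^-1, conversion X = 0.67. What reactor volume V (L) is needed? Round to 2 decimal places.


V = (v0/k) * ln(1/(1-X))
V = (99/0.93) * ln(1/(1-0.67))
V = 106.451613 * ln(3.030303)
V = 106.451613 * 1.108663
V = 118.02 L


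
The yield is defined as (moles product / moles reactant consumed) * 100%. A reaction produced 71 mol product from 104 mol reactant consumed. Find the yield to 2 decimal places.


Yield = (moles product / moles consumed) * 100%
Yield = (71 / 104) * 100
Yield = 0.6827 * 100
Yield = 68.27%


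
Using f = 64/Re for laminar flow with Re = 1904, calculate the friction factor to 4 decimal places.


f = 64 / Re
f = 64 / 1904
f = 0.0336


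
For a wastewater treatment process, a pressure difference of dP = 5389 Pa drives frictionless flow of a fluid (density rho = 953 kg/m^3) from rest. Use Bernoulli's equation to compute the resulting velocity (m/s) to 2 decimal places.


v = sqrt(2*dP/rho)
v = sqrt(2*5389/953)
v = sqrt(11.309549)
v = 3.36 m/s


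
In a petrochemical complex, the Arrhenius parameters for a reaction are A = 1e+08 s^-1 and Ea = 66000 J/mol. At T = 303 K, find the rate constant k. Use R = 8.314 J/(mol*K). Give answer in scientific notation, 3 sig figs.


k = A * exp(-Ea/(R*T))
k = 1e+08 * exp(-66000 / (8.314 * 303))
k = 1e+08 * exp(-26.199396)
k = 4.19e-04


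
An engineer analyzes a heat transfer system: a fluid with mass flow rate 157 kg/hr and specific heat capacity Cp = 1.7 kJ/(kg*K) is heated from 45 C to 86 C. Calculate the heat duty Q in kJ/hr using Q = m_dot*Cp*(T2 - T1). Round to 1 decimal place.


Q = m_dot * Cp * (T2 - T1)
Q = 157 * 1.7 * (86 - 45)
Q = 157 * 1.7 * 41
Q = 10942.9 kJ/hr


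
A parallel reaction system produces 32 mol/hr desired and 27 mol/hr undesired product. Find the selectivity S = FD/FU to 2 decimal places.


S = desired product rate / undesired product rate
S = 32 / 27
S = 1.19


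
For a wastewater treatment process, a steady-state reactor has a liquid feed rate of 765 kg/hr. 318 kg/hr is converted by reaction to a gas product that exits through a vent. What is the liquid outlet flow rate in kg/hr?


Steady-state mass balance on the main outlet: F_out = F_in - F_removed
F_out = 765 - 318
F_out = 447 kg/hr


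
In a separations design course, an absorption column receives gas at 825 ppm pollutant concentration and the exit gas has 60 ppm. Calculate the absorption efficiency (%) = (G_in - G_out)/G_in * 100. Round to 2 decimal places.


Efficiency = (G_in - G_out) / G_in * 100%
Efficiency = (825 - 60) / 825 * 100
Efficiency = 765 / 825 * 100
Efficiency = 92.73%


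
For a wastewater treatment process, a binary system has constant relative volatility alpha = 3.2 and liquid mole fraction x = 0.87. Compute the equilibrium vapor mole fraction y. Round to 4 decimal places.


y = alpha*x / (1 + (alpha-1)*x)
y = 3.2*0.87 / (1 + (3.2-1)*0.87)
y = 2.784 / (1 + 1.914)
y = 2.784 / 2.914
y = 0.9554


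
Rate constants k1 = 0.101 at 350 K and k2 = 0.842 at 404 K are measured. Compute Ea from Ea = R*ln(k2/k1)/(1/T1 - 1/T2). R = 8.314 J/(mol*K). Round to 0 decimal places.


Ea = R * ln(k2/k1) / (1/T1 - 1/T2)
ln(k2/k1) = ln(0.842/0.101) = 2.1206595
1/T1 - 1/T2 = 1/350 - 1/404 = 0.000381895332
Ea = 8.314 * 2.1206595 / 0.000381895332
Ea = 46168 J/mol


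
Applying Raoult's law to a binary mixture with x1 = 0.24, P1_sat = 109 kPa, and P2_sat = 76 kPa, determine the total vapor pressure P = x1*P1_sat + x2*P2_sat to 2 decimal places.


P = x1*P1_sat + x2*P2_sat
x2 = 1 - x1 = 1 - 0.24 = 0.76
P = 0.24*109 + 0.76*76
P = 26.16 + 57.76
P = 83.92 kPa


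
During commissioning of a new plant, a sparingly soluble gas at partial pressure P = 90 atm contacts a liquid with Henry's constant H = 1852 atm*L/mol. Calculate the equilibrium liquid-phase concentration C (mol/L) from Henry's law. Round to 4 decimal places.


C = P / H
C = 90 / 1852
C = 0.0486 mol/L


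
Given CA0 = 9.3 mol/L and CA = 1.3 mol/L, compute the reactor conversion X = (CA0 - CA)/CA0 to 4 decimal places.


X = (CA0 - CA) / CA0
X = (9.3 - 1.3) / 9.3
X = 8.0 / 9.3
X = 0.8602


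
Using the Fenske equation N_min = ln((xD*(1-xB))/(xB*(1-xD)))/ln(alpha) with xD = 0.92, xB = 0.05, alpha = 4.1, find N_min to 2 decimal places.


N_min = ln((xD*(1-xB))/(xB*(1-xD))) / ln(alpha)
Numerator inside ln: 0.874 / 0.004 = 218.5
ln(218.5) = 5.386786
ln(alpha) = ln(4.1) = 1.410987
N_min = 5.386786 / 1.410987 = 3.82


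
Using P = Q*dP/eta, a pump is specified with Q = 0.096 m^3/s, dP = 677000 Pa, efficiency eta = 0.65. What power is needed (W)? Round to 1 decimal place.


P = Q * dP / eta
P = 0.096 * 677000 / 0.65
P = 64992.0 / 0.65
P = 99987.7 W


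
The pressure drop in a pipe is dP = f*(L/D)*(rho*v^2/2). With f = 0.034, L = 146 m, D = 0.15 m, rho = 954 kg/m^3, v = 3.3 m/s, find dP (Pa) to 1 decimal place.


dP = f * (L/D) * (rho*v^2/2)
dP = 0.034 * (146/0.15) * (954*3.3^2/2)
L/D = 973.33333333
rho*v^2/2 = 954*10.89/2 = 5194.53
dP = 0.034 * 973.33333333 * 5194.53
dP = 171904.3 Pa


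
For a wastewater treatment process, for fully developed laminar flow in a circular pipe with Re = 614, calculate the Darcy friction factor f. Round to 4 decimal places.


f = 64 / Re
f = 64 / 614
f = 0.1042


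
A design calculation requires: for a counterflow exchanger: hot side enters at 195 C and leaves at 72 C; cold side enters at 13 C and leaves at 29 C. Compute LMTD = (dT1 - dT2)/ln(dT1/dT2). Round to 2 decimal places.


dT1 = Th_in - Tc_out = 195 - 29 = 166
dT2 = Th_out - Tc_in = 72 - 13 = 59
LMTD = (dT1 - dT2) / ln(dT1/dT2)
LMTD = (166 - 59) / ln(166/59)
LMTD = 103.44 K


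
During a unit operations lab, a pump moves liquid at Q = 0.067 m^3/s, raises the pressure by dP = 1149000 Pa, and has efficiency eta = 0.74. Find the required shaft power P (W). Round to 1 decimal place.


P = Q * dP / eta
P = 0.067 * 1149000 / 0.74
P = 76983.0 / 0.74
P = 104031.1 W


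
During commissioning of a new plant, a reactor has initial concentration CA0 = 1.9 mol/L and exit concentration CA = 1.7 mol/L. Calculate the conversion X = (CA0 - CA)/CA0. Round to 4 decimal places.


X = (CA0 - CA) / CA0
X = (1.9 - 1.7) / 1.9
X = 0.2 / 1.9
X = 0.1053


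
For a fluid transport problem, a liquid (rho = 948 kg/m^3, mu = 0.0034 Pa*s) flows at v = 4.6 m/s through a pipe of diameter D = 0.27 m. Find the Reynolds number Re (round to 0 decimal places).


Re = rho * v * D / mu
Re = 948 * 4.6 * 0.27 / 0.0034
Re = 1177.416 / 0.0034
Re = 346299


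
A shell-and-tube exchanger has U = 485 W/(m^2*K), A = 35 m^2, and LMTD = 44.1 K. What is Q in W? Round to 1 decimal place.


Q = U * A * LMTD
Q = 485 * 35 * 44.1
Q = 748597.5 W


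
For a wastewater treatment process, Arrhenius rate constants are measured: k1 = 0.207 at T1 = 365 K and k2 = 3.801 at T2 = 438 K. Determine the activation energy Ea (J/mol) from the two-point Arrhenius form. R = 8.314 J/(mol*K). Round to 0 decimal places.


Ea = R * ln(k2/k1) / (1/T1 - 1/T2)
ln(k2/k1) = ln(3.801/0.207) = 2.9103007
1/T1 - 1/T2 = 1/365 - 1/438 = 0.000456621005
Ea = 8.314 * 2.9103007 / 0.000456621005
Ea = 52990 J/mol


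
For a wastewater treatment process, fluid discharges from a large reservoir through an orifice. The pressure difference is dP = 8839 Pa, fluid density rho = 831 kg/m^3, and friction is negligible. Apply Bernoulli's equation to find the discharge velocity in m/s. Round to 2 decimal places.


v = sqrt(2*dP/rho)
v = sqrt(2*8839/831)
v = sqrt(21.273165)
v = 4.61 m/s


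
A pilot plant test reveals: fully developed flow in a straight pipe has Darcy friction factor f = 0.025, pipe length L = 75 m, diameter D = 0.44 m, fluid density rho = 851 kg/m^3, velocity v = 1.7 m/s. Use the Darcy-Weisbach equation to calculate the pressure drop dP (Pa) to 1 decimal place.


dP = f * (L/D) * (rho*v^2/2)
dP = 0.025 * (75/0.44) * (851*1.7^2/2)
L/D = 170.45454545
rho*v^2/2 = 851*2.89/2 = 1229.695
dP = 0.025 * 170.45454545 * 1229.695
dP = 5240.2 Pa


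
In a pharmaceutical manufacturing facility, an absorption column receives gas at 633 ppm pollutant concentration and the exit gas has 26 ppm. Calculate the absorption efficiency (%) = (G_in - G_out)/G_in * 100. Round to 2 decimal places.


Efficiency = (G_in - G_out) / G_in * 100%
Efficiency = (633 - 26) / 633 * 100
Efficiency = 607 / 633 * 100
Efficiency = 95.89%


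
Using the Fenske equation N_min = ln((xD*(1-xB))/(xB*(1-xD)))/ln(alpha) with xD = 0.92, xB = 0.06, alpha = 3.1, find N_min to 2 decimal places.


N_min = ln((xD*(1-xB))/(xB*(1-xD))) / ln(alpha)
Numerator inside ln: 0.8648 / 0.0048 = 180.166667
ln(180.166667) = 5.193882
ln(alpha) = ln(3.1) = 1.131402
N_min = 5.193882 / 1.131402 = 4.59


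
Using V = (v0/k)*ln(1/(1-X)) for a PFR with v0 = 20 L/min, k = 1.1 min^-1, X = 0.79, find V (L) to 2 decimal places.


V = (v0/k) * ln(1/(1-X))
V = (20/1.1) * ln(1/(1-0.79))
V = 18.181818 * ln(4.761905)
V = 18.181818 * 1.560648
V = 28.38 L


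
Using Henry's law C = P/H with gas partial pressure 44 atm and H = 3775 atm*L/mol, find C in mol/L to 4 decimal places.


C = P / H
C = 44 / 3775
C = 0.0117 mol/L


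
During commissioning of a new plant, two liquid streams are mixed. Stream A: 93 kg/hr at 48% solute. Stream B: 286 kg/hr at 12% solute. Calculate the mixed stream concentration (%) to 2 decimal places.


Mass balance on solute: F1*x1 + F2*x2 = F3*x3
F3 = F1 + F2 = 93 + 286 = 379 kg/hr
x3 = (F1*x1 + F2*x2)/F3
x3 = (93*0.48 + 286*0.12) / 379
x3 = 20.83%


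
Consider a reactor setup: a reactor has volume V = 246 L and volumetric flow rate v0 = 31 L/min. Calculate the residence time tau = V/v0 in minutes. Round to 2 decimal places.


tau = V / v0
tau = 246 / 31
tau = 7.94 min


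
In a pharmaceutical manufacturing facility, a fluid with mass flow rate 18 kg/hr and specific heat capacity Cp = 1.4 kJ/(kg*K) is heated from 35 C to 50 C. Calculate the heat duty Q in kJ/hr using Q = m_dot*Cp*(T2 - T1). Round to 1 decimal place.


Q = m_dot * Cp * (T2 - T1)
Q = 18 * 1.4 * (50 - 35)
Q = 18 * 1.4 * 15
Q = 378.0 kJ/hr


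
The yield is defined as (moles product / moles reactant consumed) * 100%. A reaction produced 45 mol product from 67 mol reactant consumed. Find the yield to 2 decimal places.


Yield = (moles product / moles consumed) * 100%
Yield = (45 / 67) * 100
Yield = 0.6716 * 100
Yield = 67.16%


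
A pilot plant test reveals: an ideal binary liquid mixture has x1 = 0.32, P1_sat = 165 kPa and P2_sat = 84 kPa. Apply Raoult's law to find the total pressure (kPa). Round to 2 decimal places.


P = x1*P1_sat + x2*P2_sat
x2 = 1 - x1 = 1 - 0.32 = 0.68
P = 0.32*165 + 0.68*84
P = 52.8 + 57.12
P = 109.92 kPa


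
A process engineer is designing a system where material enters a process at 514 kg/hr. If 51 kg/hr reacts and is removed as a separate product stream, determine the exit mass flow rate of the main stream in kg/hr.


Steady-state mass balance on the main outlet: F_out = F_in - F_removed
F_out = 514 - 51
F_out = 463 kg/hr


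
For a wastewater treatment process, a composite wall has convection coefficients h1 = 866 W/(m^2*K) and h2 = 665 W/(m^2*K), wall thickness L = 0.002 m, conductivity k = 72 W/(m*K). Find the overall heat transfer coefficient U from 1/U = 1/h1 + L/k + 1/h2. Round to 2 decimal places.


1/U = 1/h1 + L/k + 1/h2
1/U = 1/866 + 0.002/72 + 1/665
1/U = 0.0011547344 + 2.77778e-05 + 0.0015037594
1/U = 0.0026862716
U = 372.26 W/(m^2*K)


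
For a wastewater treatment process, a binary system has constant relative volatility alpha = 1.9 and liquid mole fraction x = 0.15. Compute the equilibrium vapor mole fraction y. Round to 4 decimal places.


y = alpha*x / (1 + (alpha-1)*x)
y = 1.9*0.15 / (1 + (1.9-1)*0.15)
y = 0.285 / (1 + 0.135)
y = 0.285 / 1.135
y = 0.2511


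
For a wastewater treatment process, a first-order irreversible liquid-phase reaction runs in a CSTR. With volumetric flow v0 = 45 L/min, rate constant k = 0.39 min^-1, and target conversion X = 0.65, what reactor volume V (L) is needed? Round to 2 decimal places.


V = v0 * X / (k * (1 - X))
V = 45 * 0.65 / (0.39 * (1 - 0.65))
V = 29.25 / (0.39 * 0.35)
V = 29.25 / 0.1365
V = 214.29 L


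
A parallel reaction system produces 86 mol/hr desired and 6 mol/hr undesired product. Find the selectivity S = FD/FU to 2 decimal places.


S = desired product rate / undesired product rate
S = 86 / 6
S = 14.33


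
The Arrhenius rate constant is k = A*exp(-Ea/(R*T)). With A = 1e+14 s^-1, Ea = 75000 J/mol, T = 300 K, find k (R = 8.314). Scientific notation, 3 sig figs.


k = A * exp(-Ea/(R*T))
k = 1e+14 * exp(-75000 / (8.314 * 300))
k = 1e+14 * exp(-30.069762)
k = 8.73e+00


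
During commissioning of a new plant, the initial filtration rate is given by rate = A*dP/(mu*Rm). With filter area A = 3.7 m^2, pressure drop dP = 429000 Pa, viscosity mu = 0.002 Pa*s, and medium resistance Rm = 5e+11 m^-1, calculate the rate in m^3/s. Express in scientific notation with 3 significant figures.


rate = A * dP / (mu * Rm)
rate = 3.7 * 429000 / (0.002 * 5e+11)
rate = 1587300.0 / 1.000e+09
rate = 1.59e-03 m^3/s


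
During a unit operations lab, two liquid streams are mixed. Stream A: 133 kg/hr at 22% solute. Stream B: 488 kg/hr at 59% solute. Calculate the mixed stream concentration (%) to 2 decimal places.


Mass balance on solute: F1*x1 + F2*x2 = F3*x3
F3 = F1 + F2 = 133 + 488 = 621 kg/hr
x3 = (F1*x1 + F2*x2)/F3
x3 = (133*0.22 + 488*0.59) / 621
x3 = 51.08%


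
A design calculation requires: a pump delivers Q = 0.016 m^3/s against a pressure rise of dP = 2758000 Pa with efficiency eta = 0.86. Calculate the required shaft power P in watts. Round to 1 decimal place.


P = Q * dP / eta
P = 0.016 * 2758000 / 0.86
P = 44128.0 / 0.86
P = 51311.6 W


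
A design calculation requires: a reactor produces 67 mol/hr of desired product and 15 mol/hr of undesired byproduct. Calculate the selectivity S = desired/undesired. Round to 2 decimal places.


S = desired product rate / undesired product rate
S = 67 / 15
S = 4.47


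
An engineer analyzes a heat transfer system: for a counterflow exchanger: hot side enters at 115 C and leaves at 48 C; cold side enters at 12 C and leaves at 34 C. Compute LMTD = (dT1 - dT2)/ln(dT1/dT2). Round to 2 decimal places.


dT1 = Th_in - Tc_out = 115 - 34 = 81
dT2 = Th_out - Tc_in = 48 - 12 = 36
LMTD = (dT1 - dT2) / ln(dT1/dT2)
LMTD = (81 - 36) / ln(81/36)
LMTD = 55.49 K


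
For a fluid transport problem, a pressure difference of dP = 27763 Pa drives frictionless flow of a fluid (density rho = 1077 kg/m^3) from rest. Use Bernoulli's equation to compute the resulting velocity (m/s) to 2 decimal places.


v = sqrt(2*dP/rho)
v = sqrt(2*27763/1077)
v = sqrt(51.556175)
v = 7.18 m/s


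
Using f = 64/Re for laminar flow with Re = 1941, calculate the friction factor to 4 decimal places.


f = 64 / Re
f = 64 / 1941
f = 0.0330


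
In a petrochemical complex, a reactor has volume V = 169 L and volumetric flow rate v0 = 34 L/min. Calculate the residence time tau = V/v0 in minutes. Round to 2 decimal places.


tau = V / v0
tau = 169 / 34
tau = 4.97 min


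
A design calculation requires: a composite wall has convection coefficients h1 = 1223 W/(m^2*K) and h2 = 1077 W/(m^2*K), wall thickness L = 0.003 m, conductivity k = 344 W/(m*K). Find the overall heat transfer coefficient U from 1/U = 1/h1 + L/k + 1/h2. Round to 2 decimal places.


1/U = 1/h1 + L/k + 1/h2
1/U = 1/1223 + 0.003/344 + 1/1077
1/U = 0.0008176615 + 8.7209e-06 + 0.0009285051
1/U = 0.0017548875
U = 569.84 W/(m^2*K)


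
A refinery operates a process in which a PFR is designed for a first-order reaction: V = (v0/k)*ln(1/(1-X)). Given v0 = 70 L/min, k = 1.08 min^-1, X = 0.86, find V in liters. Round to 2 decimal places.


V = (v0/k) * ln(1/(1-X))
V = (70/1.08) * ln(1/(1-0.86))
V = 64.814815 * ln(7.142857)
V = 64.814815 * 1.966113
V = 127.43 L


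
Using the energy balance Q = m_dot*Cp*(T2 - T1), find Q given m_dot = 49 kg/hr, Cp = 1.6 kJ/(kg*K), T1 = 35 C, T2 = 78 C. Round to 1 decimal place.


Q = m_dot * Cp * (T2 - T1)
Q = 49 * 1.6 * (78 - 35)
Q = 49 * 1.6 * 43
Q = 3371.2 kJ/hr


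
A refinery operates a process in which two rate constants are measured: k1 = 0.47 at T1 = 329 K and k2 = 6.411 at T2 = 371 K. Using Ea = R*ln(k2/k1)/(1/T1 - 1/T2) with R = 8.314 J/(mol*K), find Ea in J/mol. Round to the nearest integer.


Ea = R * ln(k2/k1) / (1/T1 - 1/T2)
ln(k2/k1) = ln(6.411/0.47) = 2.6130378
1/T1 - 1/T2 = 1/329 - 1/371 = 0.000344095888
Ea = 8.314 * 2.6130378 / 0.000344095888
Ea = 63136 J/mol


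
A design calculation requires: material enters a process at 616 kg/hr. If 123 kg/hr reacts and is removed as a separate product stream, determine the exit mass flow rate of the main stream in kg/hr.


Steady-state mass balance on the main outlet: F_out = F_in - F_removed
F_out = 616 - 123
F_out = 493 kg/hr


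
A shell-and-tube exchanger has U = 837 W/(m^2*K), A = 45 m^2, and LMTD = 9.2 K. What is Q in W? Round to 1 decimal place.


Q = U * A * LMTD
Q = 837 * 45 * 9.2
Q = 346518.0 W


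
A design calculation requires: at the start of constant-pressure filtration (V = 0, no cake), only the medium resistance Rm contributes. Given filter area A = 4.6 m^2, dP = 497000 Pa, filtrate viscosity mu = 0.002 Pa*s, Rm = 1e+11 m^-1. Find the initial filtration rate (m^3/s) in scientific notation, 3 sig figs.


rate = A * dP / (mu * Rm)
rate = 4.6 * 497000 / (0.002 * 1e+11)
rate = 2286200.0 / 2.000e+08
rate = 1.14e-02 m^3/s
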